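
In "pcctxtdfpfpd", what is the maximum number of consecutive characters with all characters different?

[p] len 1
[p, c] len 2
[c] len 1
[c, t] len 2
[c, t, x] len 3
[x, t] len 2
[x, t, d] len 3
[x, t, d, f] len 4
[x, t, d, f, p] len 5
[p, f] len 2
[f, p] len 2
[f, p, d] len 3
Longest all-distinct length: 5.

5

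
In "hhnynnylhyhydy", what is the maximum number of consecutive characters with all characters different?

add h: [h] len 1
add h (repeat h, move left end past it): [h] len 1
add n: [h, n] len 2
add y: [h, n, y] len 3
add n (repeat n, move left end past it): [y, n] len 2
add n (repeat n, move left end past it): [n] len 1
add y: [n, y] len 2
add l: [n, y, l] len 3
add h: [n, y, l, h] len 4
add y (repeat y, move left end past it): [l, h, y] len 3
add h (repeat h, move left end past it): [y, h] len 2
add y (repeat y, move left end past it): [h, y] len 2
add d: [h, y, d] len 3
add y (repeat y, move left end past it): [d, y] len 2
Longest all-distinct length: 4.

4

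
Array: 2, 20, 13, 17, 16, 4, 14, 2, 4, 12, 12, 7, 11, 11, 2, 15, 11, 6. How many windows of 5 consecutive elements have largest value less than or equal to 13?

(2, 20, 13, 17, 16) → max 20
(20, 13, 17, 16, 4) → max 20
(13, 17, 16, 4, 14) → max 17
(17, 16, 4, 14, 2) → max 17
(16, 4, 14, 2, 4) → max 16
(4, 14, 2, 4, 12) → max 14
(14, 2, 4, 12, 12) → max 14
(2, 4, 12, 12, 7) → max 12  ≤ 13 ✓
(4, 12, 12, 7, 11) → max 12  ≤ 13 ✓
(12, 12, 7, 11, 11) → max 12  ≤ 13 ✓
(12, 7, 11, 11, 2) → max 12  ≤ 13 ✓
(7, 11, 11, 2, 15) → max 15
(11, 11, 2, 15, 11) → max 15
(11, 2, 15, 11, 6) → max 15
4 windows satisfy the condition.

4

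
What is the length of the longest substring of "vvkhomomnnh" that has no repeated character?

add v: [v] len 1
add v (repeat v, move left end past it): [v] len 1
add k: [v, k] len 2
add h: [v, k, h] len 3
add o: [v, k, h, o] len 4
add m: [v, k, h, o, m] len 5
add o (repeat o, move left end past it): [m, o] len 2
add m (repeat m, move left end past it): [o, m] len 2
add n: [o, m, n] len 3
add n (repeat n, move left end past it): [n] len 1
add h: [n, h] len 2
Longest all-distinct length: 5.

5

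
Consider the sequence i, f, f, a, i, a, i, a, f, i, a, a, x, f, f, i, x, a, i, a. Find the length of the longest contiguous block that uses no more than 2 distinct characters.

[i] 1 distinct, len 1
[i, f] 2 distinct, len 2
[i, f, f] 2 distinct, len 3
[f, f, a] 2 distinct, len 3
[a, i] 2 distinct, len 2
[a, i, a] 2 distinct, len 3
[a, i, a, i] 2 distinct, len 4
[a, i, a, i, a] 2 distinct, len 5
[a, f] 2 distinct, len 2
[f, i] 2 distinct, len 2
[i, a] 2 distinct, len 2
[i, a, a] 2 distinct, len 3
[a, a, x] 2 distinct, len 3
[x, f] 2 distinct, len 2
[x, f, f] 2 distinct, len 3
[f, f, i] 2 distinct, len 3
[i, x] 2 distinct, len 2
[x, a] 2 distinct, len 2
[a, i] 2 distinct, len 2
[a, i, a] 2 distinct, len 3
Longest length with ≤2 distinct: 5.

5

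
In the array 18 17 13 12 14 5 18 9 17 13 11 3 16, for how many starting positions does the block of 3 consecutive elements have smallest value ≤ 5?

5

(18, 17, 13) → min 13
(17, 13, 12) → min 12
(13, 12, 14) → min 12
(12, 14, 5) → min 5  ≤ 5 ✓
(14, 5, 18) → min 5  ≤ 5 ✓
(5, 18, 9) → min 5  ≤ 5 ✓
(18, 9, 17) → min 9
(9, 17, 13) → min 9
(17, 13, 11) → min 11
(13, 11, 3) → min 3  ≤ 5 ✓
(11, 3, 16) → min 3  ≤ 5 ✓
5 windows satisfy the condition.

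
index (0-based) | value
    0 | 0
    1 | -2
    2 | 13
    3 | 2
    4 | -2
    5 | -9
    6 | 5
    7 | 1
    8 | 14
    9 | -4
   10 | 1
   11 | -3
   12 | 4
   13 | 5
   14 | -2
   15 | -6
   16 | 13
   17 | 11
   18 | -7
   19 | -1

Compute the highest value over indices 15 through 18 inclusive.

Elements at indices 15..18: -6, 13, 11, -7
max(-6, 13, 11, -7) = 13

13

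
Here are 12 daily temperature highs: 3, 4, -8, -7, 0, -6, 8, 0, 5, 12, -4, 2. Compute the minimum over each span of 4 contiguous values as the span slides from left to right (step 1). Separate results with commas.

-8, -8, -8, -7, -6, -6, 0, -4, -4

[3, 4, -8, -7] → min -8
[4, -8, -7, 0] → min -8
[-8, -7, 0, -6] → min -8
[-7, 0, -6, 8] → min -7
[0, -6, 8, 0] → min -6
[-6, 8, 0, 5] → min -6
[8, 0, 5, 12] → min 0
[0, 5, 12, -4] → min -4
[5, 12, -4, 2] → min -4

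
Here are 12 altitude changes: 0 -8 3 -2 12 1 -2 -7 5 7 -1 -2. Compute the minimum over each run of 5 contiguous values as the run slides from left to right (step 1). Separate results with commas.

0 -8 3 -2 12 → min -8
-8 3 -2 12 1 → min -8
3 -2 12 1 -2 → min -2
-2 12 1 -2 -7 → min -7
12 1 -2 -7 5 → min -7
1 -2 -7 5 7 → min -7
-2 -7 5 7 -1 → min -7
-7 5 7 -1 -2 → min -7

-8, -8, -2, -7, -7, -7, -7, -7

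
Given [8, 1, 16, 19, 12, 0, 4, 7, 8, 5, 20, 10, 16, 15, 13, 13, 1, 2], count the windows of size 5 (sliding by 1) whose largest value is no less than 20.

8 1 16 19 12 → max 19
1 16 19 12 0 → max 19
16 19 12 0 4 → max 19
19 12 0 4 7 → max 19
12 0 4 7 8 → max 12
0 4 7 8 5 → max 8
4 7 8 5 20 → max 20  ≥ 20 ✓
7 8 5 20 10 → max 20  ≥ 20 ✓
8 5 20 10 16 → max 20  ≥ 20 ✓
5 20 10 16 15 → max 20  ≥ 20 ✓
20 10 16 15 13 → max 20  ≥ 20 ✓
10 16 15 13 13 → max 16
16 15 13 13 1 → max 16
15 13 13 1 2 → max 15
5 windows satisfy the condition.

5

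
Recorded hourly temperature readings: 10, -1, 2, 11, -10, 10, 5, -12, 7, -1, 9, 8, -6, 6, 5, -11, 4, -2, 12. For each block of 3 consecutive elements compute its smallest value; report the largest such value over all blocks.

(10, -1, 2) → min -1
(-1, 2, 11) → min -1
(2, 11, -10) → min -10
(11, -10, 10) → min -10
(-10, 10, 5) → min -10
(10, 5, -12) → min -12
(5, -12, 7) → min -12
(-12, 7, -1) → min -12
(7, -1, 9) → min -1
(-1, 9, 8) → min -1
(9, 8, -6) → min -6
(8, -6, 6) → min -6
(-6, 6, 5) → min -6
(6, 5, -11) → min -11
(5, -11, 4) → min -11
(-11, 4, -2) → min -11
(4, -2, 12) → min -2
Largest of these is -1.

-1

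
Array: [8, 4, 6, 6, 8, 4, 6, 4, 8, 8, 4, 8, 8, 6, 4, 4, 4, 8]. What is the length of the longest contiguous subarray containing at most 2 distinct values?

add 8: window [8] (1 distinct), len 1
add 4: window [8, 4] (2 distinct), len 2
add 6: window [4, 6] (2 distinct), len 2
add 6: window [4, 6, 6] (2 distinct), len 3
add 8: window [6, 6, 8] (2 distinct), len 3
add 4: window [8, 4] (2 distinct), len 2
add 6: window [4, 6] (2 distinct), len 2
add 4: window [4, 6, 4] (2 distinct), len 3
add 8: window [4, 8] (2 distinct), len 2
add 8: window [4, 8, 8] (2 distinct), len 3
add 4: window [4, 8, 8, 4] (2 distinct), len 4
add 8: window [4, 8, 8, 4, 8] (2 distinct), len 5
add 8: window [4, 8, 8, 4, 8, 8] (2 distinct), len 6
add 6: window [8, 8, 6] (2 distinct), len 3
add 4: window [6, 4] (2 distinct), len 2
add 4: window [6, 4, 4] (2 distinct), len 3
add 4: window [6, 4, 4, 4] (2 distinct), len 4
add 8: window [4, 4, 4, 8] (2 distinct), len 4
Longest length with ≤2 distinct: 6.

6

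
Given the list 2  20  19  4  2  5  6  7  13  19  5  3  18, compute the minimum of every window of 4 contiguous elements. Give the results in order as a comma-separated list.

2, 2, 2, 2, 2, 5, 6, 5, 3, 3

(2, 20, 19, 4) → min 2
(20, 19, 4, 2) → min 2
(19, 4, 2, 5) → min 2
(4, 2, 5, 6) → min 2
(2, 5, 6, 7) → min 2
(5, 6, 7, 13) → min 5
(6, 7, 13, 19) → min 6
(7, 13, 19, 5) → min 5
(13, 19, 5, 3) → min 3
(19, 5, 3, 18) → min 3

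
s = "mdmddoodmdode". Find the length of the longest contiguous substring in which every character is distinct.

3

add m: [m] len 1
add d: [m, d] len 2
add m (repeat m, move left end past it): [d, m] len 2
add d (repeat d, move left end past it): [m, d] len 2
add d (repeat d, move left end past it): [d] len 1
add o: [d, o] len 2
add o (repeat o, move left end past it): [o] len 1
add d: [o, d] len 2
add m: [o, d, m] len 3
add d (repeat d, move left end past it): [m, d] len 2
add o: [m, d, o] len 3
add d (repeat d, move left end past it): [o, d] len 2
add e: [o, d, e] len 3
Longest all-distinct length: 3.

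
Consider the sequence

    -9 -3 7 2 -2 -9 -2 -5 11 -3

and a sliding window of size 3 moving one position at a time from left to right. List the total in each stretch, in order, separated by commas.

Sliding a size-3 window across the 10 values:
[-9, -3, 7] → sum -5
[-3, 7, 2] → sum 6
[7, 2, -2] → sum 7
[2, -2, -9] → sum -9
[-2, -9, -2] → sum -13
[-9, -2, -5] → sum -16
[-2, -5, 11] → sum 4
[-5, 11, -3] → sum 3

-5, 6, 7, -9, -13, -16, 4, 3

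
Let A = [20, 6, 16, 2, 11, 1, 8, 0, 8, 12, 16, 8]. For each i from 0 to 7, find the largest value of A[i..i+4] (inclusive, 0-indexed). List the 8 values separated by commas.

20, 16, 16, 11, 11, 12, 16, 16

Sliding a size-5 window across the 12 values:
[20, 6, 16, 2, 11] → max 20
[6, 16, 2, 11, 1] → max 16
[16, 2, 11, 1, 8] → max 16
[2, 11, 1, 8, 0] → max 11
[11, 1, 8, 0, 8] → max 11
[1, 8, 0, 8, 12] → max 12
[8, 0, 8, 12, 16] → max 16
[0, 8, 12, 16, 8] → max 16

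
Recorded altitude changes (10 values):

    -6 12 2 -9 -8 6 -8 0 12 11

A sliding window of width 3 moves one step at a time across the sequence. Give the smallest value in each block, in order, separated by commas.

-6, -9, -9, -9, -8, -8, -8, 0

[-6, 12, 2] → min -6
[12, 2, -9] → min -9
[2, -9, -8] → min -9
[-9, -8, 6] → min -9
[-8, 6, -8] → min -8
[6, -8, 0] → min -8
[-8, 0, 12] → min -8
[0, 12, 11] → min 0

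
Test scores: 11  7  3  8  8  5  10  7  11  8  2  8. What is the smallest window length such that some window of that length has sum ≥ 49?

Extend right; whenever the sum reaches 49, record the length and shrink from the left:
add 11: running sum 11 < 49
add 7: running sum 18 < 49
add 3: running sum 21 < 49
add 8: running sum 29 < 49
add 8: running sum 37 < 49
add 5: running sum 42 < 49
add 10: shortest ending here [11, 7, 3, 8, 8, 5, 10] sum 52, len 7
add 7: shortest ending here [11, 7, 3, 8, 8, 5, 10, 7] sum 59, len 8
add 11: shortest ending here [8, 8, 5, 10, 7, 11] sum 49, len 6
add 8: shortest ending here [8, 5, 10, 7, 11, 8] sum 49, len 6
add 2: shortest ending here [8, 5, 10, 7, 11, 8, 2] sum 51, len 7
add 8: shortest ending here [5, 10, 7, 11, 8, 2, 8] sum 51, len 7
Shortest qualifying length: 6.

6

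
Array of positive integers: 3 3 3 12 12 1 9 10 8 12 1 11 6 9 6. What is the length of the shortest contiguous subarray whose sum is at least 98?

Extend right; whenever the sum reaches 98, record the length and shrink from the left:
add 3: running sum 3 < 98
add 3: running sum 6 < 98
add 3: running sum 9 < 98
add 12: running sum 21 < 98
add 12: running sum 33 < 98
add 1: running sum 34 < 98
add 9: running sum 43 < 98
add 10: running sum 53 < 98
add 8: running sum 61 < 98
add 12: running sum 73 < 98
add 1: running sum 74 < 98
add 11: running sum 85 < 98
add 6: running sum 91 < 98
end 13: [3, 3, 3, 12, 12, 1, 9, 10, 8, 12, 1, 11, 6, 9] sum 100, len 14
end 14: [3, 12, 12, 1, 9, 10, 8, 12, 1, 11, 6, 9, 6] sum 100, len 13
Shortest qualifying length: 13.

13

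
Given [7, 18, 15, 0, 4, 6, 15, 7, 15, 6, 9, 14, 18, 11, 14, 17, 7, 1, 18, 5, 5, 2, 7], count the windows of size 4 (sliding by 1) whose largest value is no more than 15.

[7, 18, 15, 0] → max 18
[18, 15, 0, 4] → max 18
[15, 0, 4, 6] → max 15  ≤ 15 ✓
[0, 4, 6, 15] → max 15  ≤ 15 ✓
[4, 6, 15, 7] → max 15  ≤ 15 ✓
[6, 15, 7, 15] → max 15  ≤ 15 ✓
[15, 7, 15, 6] → max 15  ≤ 15 ✓
[7, 15, 6, 9] → max 15  ≤ 15 ✓
[15, 6, 9, 14] → max 15  ≤ 15 ✓
[6, 9, 14, 18] → max 18
[9, 14, 18, 11] → max 18
[14, 18, 11, 14] → max 18
[18, 11, 14, 17] → max 18
[11, 14, 17, 7] → max 17
[14, 17, 7, 1] → max 17
[17, 7, 1, 18] → max 18
[7, 1, 18, 5] → max 18
[1, 18, 5, 5] → max 18
[18, 5, 5, 2] → max 18
[5, 5, 2, 7] → max 7  ≤ 15 ✓
8 windows satisfy the condition.

8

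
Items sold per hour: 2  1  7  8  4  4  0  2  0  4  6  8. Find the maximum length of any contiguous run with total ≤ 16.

→ 2: sum 2, len 1
→ 1: sum 3, len 2
→ 7: sum 10, len 3
→ 8 (dropped 2): sum 16, len 3
→ 4 (dropped 1, 7): sum 12, len 2
→ 4: sum 16, len 3
→ 0: sum 16, len 4
→ 2 (dropped 8): sum 10, len 4
→ 0: sum 10, len 5
→ 4: sum 14, len 6
→ 6 (dropped 4): sum 16, len 6
→ 8 (dropped 4, 0, 2, 0, 4): sum 14, len 2
Longest length seen: 6.

6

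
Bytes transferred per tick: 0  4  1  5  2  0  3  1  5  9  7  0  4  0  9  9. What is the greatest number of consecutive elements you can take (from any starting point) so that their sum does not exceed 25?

[0] sum 0 len 1
[0, 4] sum 4 len 2
[0, 4, 1] sum 5 len 3
[0, 4, 1, 5] sum 10 len 4
[0, 4, 1, 5, 2] sum 12 len 5
[0, 4, 1, 5, 2, 0] sum 12 len 6
[0, 4, 1, 5, 2, 0, 3] sum 15 len 7
[0, 4, 1, 5, 2, 0, 3, 1] sum 16 len 8
[0, 4, 1, 5, 2, 0, 3, 1, 5] sum 21 len 9
[5, 2, 0, 3, 1, 5, 9] sum 25 len 7
[0, 3, 1, 5, 9, 7] sum 25 len 6
[0, 3, 1, 5, 9, 7, 0] sum 25 len 7
[5, 9, 7, 0, 4] sum 25 len 5
[5, 9, 7, 0, 4, 0] sum 25 len 6
[7, 0, 4, 0, 9] sum 20 len 5
[0, 4, 0, 9, 9] sum 22 len 5
Longest length seen: 9.

9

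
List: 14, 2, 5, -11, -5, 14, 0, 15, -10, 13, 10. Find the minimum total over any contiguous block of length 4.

-9

Each size-4 window and its sum:
14 2 5 -11 → sum 10
2 5 -11 -5 → sum -9
5 -11 -5 14 → sum 3
-11 -5 14 0 → sum -2
-5 14 0 15 → sum 24
14 0 15 -10 → sum 19
0 15 -10 13 → sum 18
15 -10 13 10 → sum 28
Minimum of these is -9.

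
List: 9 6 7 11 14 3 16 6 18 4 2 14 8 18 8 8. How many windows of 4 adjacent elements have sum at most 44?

12

[9, 6, 7, 11] → sum 33  ≤ 44 ✓
[6, 7, 11, 14] → sum 38  ≤ 44 ✓
[7, 11, 14, 3] → sum 35  ≤ 44 ✓
[11, 14, 3, 16] → sum 44  ≤ 44 ✓
[14, 3, 16, 6] → sum 39  ≤ 44 ✓
[3, 16, 6, 18] → sum 43  ≤ 44 ✓
[16, 6, 18, 4] → sum 44  ≤ 44 ✓
[6, 18, 4, 2] → sum 30  ≤ 44 ✓
[18, 4, 2, 14] → sum 38  ≤ 44 ✓
[4, 2, 14, 8] → sum 28  ≤ 44 ✓
[2, 14, 8, 18] → sum 42  ≤ 44 ✓
[14, 8, 18, 8] → sum 48
[8, 18, 8, 8] → sum 42  ≤ 44 ✓
12 windows satisfy the condition.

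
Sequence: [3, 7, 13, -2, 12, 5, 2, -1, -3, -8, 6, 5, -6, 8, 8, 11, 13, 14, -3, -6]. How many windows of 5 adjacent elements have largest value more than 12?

7

[3, 7, 13, -2, 12] → max 13  > 12 ✓
[7, 13, -2, 12, 5] → max 13  > 12 ✓
[13, -2, 12, 5, 2] → max 13  > 12 ✓
[-2, 12, 5, 2, -1] → max 12
[12, 5, 2, -1, -3] → max 12
[5, 2, -1, -3, -8] → max 5
[2, -1, -3, -8, 6] → max 6
[-1, -3, -8, 6, 5] → max 6
[-3, -8, 6, 5, -6] → max 6
[-8, 6, 5, -6, 8] → max 8
[6, 5, -6, 8, 8] → max 8
[5, -6, 8, 8, 11] → max 11
[-6, 8, 8, 11, 13] → max 13  > 12 ✓
[8, 8, 11, 13, 14] → max 14  > 12 ✓
[8, 11, 13, 14, -3] → max 14  > 12 ✓
[11, 13, 14, -3, -6] → max 14  > 12 ✓
7 windows satisfy the condition.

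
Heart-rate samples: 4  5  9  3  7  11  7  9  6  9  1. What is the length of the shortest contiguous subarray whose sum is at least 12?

2

Extend right; whenever the sum reaches 12, record the length and shrink from the left:
add 4: running sum 4 < 12
add 5: running sum 9 < 12
add 9: shortest ending here [5, 9] sum 14, len 2
add 3: shortest ending here [9, 3] sum 12, len 2
add 7: shortest ending here [9, 3, 7] sum 19, len 3
add 11: shortest ending here [7, 11] sum 18, len 2
add 7: shortest ending here [11, 7] sum 18, len 2
add 9: shortest ending here [7, 9] sum 16, len 2
add 6: shortest ending here [9, 6] sum 15, len 2
add 9: shortest ending here [6, 9] sum 15, len 2
add 1: shortest ending here [6, 9, 1] sum 16, len 3
Shortest qualifying length: 2.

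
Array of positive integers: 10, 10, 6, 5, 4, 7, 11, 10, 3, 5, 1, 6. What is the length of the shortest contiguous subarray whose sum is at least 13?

2

add 10: running sum 10 < 13
end 1: [10, 10] sum 20, len 2
end 2: [10, 6] sum 16, len 2
end 3: [10, 6, 5] sum 21, len 3
end 4: [6, 5, 4] sum 15, len 3
end 5: [5, 4, 7] sum 16, len 3
end 6: [7, 11] sum 18, len 2
end 7: [11, 10] sum 21, len 2
end 8: [10, 3] sum 13, len 2
end 9: [10, 3, 5] sum 18, len 3
end 10: [10, 3, 5, 1] sum 19, len 4
end 11: [3, 5, 1, 6] sum 15, len 4
Shortest qualifying length: 2.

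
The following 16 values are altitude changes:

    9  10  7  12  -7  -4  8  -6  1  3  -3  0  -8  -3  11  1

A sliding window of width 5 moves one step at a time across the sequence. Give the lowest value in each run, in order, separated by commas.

[9, 10, 7, 12, -7] → min -7
[10, 7, 12, -7, -4] → min -7
[7, 12, -7, -4, 8] → min -7
[12, -7, -4, 8, -6] → min -7
[-7, -4, 8, -6, 1] → min -7
[-4, 8, -6, 1, 3] → min -6
[8, -6, 1, 3, -3] → min -6
[-6, 1, 3, -3, 0] → min -6
[1, 3, -3, 0, -8] → min -8
[3, -3, 0, -8, -3] → min -8
[-3, 0, -8, -3, 11] → min -8
[0, -8, -3, 11, 1] → min -8

-7, -7, -7, -7, -7, -6, -6, -6, -8, -8, -8, -8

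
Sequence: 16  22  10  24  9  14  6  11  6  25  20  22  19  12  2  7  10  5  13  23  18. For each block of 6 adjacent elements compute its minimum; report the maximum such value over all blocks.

9

Each size-6 window and its min:
16 22 10 24 9 14 → min 9
22 10 24 9 14 6 → min 6
10 24 9 14 6 11 → min 6
24 9 14 6 11 6 → min 6
9 14 6 11 6 25 → min 6
14 6 11 6 25 20 → min 6
6 11 6 25 20 22 → min 6
11 6 25 20 22 19 → min 6
6 25 20 22 19 12 → min 6
25 20 22 19 12 2 → min 2
20 22 19 12 2 7 → min 2
22 19 12 2 7 10 → min 2
19 12 2 7 10 5 → min 2
12 2 7 10 5 13 → min 2
2 7 10 5 13 23 → min 2
7 10 5 13 23 18 → min 5
Maximum of these is 9.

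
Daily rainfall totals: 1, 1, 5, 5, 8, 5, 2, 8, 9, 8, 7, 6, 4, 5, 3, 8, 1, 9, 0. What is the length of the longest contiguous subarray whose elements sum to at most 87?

17

→ 1: sum 1, len 1
→ 1: sum 2, len 2
→ 5: sum 7, len 3
→ 5: sum 12, len 4
→ 8: sum 20, len 5
→ 5: sum 25, len 6
→ 2: sum 27, len 7
→ 8: sum 35, len 8
→ 9: sum 44, len 9
→ 8: sum 52, len 10
→ 7: sum 59, len 11
→ 6: sum 65, len 12
→ 4: sum 69, len 13
→ 5: sum 74, len 14
→ 3: sum 77, len 15
→ 8: sum 85, len 16
→ 1: sum 86, len 17
→ 9 (dropped 1, 1, 5, 5): sum 83, len 14
→ 0: sum 83, len 15
Longest length seen: 17.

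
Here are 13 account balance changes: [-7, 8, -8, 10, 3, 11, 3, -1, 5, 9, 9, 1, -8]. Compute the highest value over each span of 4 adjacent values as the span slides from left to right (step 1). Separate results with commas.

(-7, 8, -8, 10) → max 10
(8, -8, 10, 3) → max 10
(-8, 10, 3, 11) → max 11
(10, 3, 11, 3) → max 11
(3, 11, 3, -1) → max 11
(11, 3, -1, 5) → max 11
(3, -1, 5, 9) → max 9
(-1, 5, 9, 9) → max 9
(5, 9, 9, 1) → max 9
(9, 9, 1, -8) → max 9

10, 10, 11, 11, 11, 11, 9, 9, 9, 9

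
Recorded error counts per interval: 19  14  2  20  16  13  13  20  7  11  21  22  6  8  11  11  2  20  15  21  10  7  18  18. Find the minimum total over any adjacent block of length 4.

(19, 14, 2, 20) → sum 55
(14, 2, 20, 16) → sum 52
(2, 20, 16, 13) → sum 51
(20, 16, 13, 13) → sum 62
(16, 13, 13, 20) → sum 62
(13, 13, 20, 7) → sum 53
(13, 20, 7, 11) → sum 51
(20, 7, 11, 21) → sum 59
(7, 11, 21, 22) → sum 61
(11, 21, 22, 6) → sum 60
(21, 22, 6, 8) → sum 57
(22, 6, 8, 11) → sum 47
(6, 8, 11, 11) → sum 36
(8, 11, 11, 2) → sum 32
(11, 11, 2, 20) → sum 44
(11, 2, 20, 15) → sum 48
(2, 20, 15, 21) → sum 58
(20, 15, 21, 10) → sum 66
(15, 21, 10, 7) → sum 53
(21, 10, 7, 18) → sum 56
(10, 7, 18, 18) → sum 53
Minimum of these is 32.

32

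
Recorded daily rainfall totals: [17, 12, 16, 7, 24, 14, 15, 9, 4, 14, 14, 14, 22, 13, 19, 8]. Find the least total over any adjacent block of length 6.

Window sums for each of the 11 positions:
[17, 12, 16, 7, 24, 14] → sum 90
[12, 16, 7, 24, 14, 15] → sum 88
[16, 7, 24, 14, 15, 9] → sum 85
[7, 24, 14, 15, 9, 4] → sum 73
[24, 14, 15, 9, 4, 14] → sum 80
[14, 15, 9, 4, 14, 14] → sum 70
[15, 9, 4, 14, 14, 14] → sum 70
[9, 4, 14, 14, 14, 22] → sum 77
[4, 14, 14, 14, 22, 13] → sum 81
[14, 14, 14, 22, 13, 19] → sum 96
[14, 14, 22, 13, 19, 8] → sum 90
Least of these is 70.

70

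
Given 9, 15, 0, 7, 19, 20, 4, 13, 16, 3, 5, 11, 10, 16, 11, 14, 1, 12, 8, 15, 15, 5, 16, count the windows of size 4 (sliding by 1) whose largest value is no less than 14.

[9, 15, 0, 7] → max 15  ≥ 14 ✓
[15, 0, 7, 19] → max 19  ≥ 14 ✓
[0, 7, 19, 20] → max 20  ≥ 14 ✓
[7, 19, 20, 4] → max 20  ≥ 14 ✓
[19, 20, 4, 13] → max 20  ≥ 14 ✓
[20, 4, 13, 16] → max 20  ≥ 14 ✓
[4, 13, 16, 3] → max 16  ≥ 14 ✓
[13, 16, 3, 5] → max 16  ≥ 14 ✓
[16, 3, 5, 11] → max 16  ≥ 14 ✓
[3, 5, 11, 10] → max 11
[5, 11, 10, 16] → max 16  ≥ 14 ✓
[11, 10, 16, 11] → max 16  ≥ 14 ✓
[10, 16, 11, 14] → max 16  ≥ 14 ✓
[16, 11, 14, 1] → max 16  ≥ 14 ✓
[11, 14, 1, 12] → max 14  ≥ 14 ✓
[14, 1, 12, 8] → max 14  ≥ 14 ✓
[1, 12, 8, 15] → max 15  ≥ 14 ✓
[12, 8, 15, 15] → max 15  ≥ 14 ✓
[8, 15, 15, 5] → max 15  ≥ 14 ✓
[15, 15, 5, 16] → max 16  ≥ 14 ✓
19 windows satisfy the condition.

19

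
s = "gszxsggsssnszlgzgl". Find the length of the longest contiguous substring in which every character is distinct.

5

add g: [g] len 1
add s: [g, s] len 2
add z: [g, s, z] len 3
add x: [g, s, z, x] len 4
add s (repeat s, move left end past it): [z, x, s] len 3
add g: [z, x, s, g] len 4
add g (repeat g, move left end past it): [g] len 1
add s: [g, s] len 2
add s (repeat s, move left end past it): [s] len 1
add s (repeat s, move left end past it): [s] len 1
add n: [s, n] len 2
add s (repeat s, move left end past it): [n, s] len 2
add z: [n, s, z] len 3
add l: [n, s, z, l] len 4
add g: [n, s, z, l, g] len 5
add z (repeat z, move left end past it): [l, g, z] len 3
add g (repeat g, move left end past it): [z, g] len 2
add l: [z, g, l] len 3
Longest all-distinct length: 5.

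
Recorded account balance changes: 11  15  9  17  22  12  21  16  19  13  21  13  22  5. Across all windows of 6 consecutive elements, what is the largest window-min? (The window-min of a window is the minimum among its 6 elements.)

13

Window mins for each of the 9 positions:
[11, 15, 9, 17, 22, 12] → min 9
[15, 9, 17, 22, 12, 21] → min 9
[9, 17, 22, 12, 21, 16] → min 9
[17, 22, 12, 21, 16, 19] → min 12
[22, 12, 21, 16, 19, 13] → min 12
[12, 21, 16, 19, 13, 21] → min 12
[21, 16, 19, 13, 21, 13] → min 13
[16, 19, 13, 21, 13, 22] → min 13
[19, 13, 21, 13, 22, 5] → min 5
Largest of these is 13.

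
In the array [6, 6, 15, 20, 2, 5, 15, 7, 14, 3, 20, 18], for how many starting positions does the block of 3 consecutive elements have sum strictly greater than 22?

[6, 6, 15] → sum 27  > 22 ✓
[6, 15, 20] → sum 41  > 22 ✓
[15, 20, 2] → sum 37  > 22 ✓
[20, 2, 5] → sum 27  > 22 ✓
[2, 5, 15] → sum 22
[5, 15, 7] → sum 27  > 22 ✓
[15, 7, 14] → sum 36  > 22 ✓
[7, 14, 3] → sum 24  > 22 ✓
[14, 3, 20] → sum 37  > 22 ✓
[3, 20, 18] → sum 41  > 22 ✓
9 windows satisfy the condition.

9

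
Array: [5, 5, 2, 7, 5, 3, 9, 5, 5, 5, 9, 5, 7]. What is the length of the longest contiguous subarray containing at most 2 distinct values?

6

Extend right; when distinct count exceeds 2, shrink from the left:
[5] 1 distinct, len 1
[5, 5] 1 distinct, len 2
[5, 5, 2] 2 distinct, len 3
[2, 7] 2 distinct, len 2
[7, 5] 2 distinct, len 2
[5, 3] 2 distinct, len 2
[3, 9] 2 distinct, len 2
[9, 5] 2 distinct, len 2
[9, 5, 5] 2 distinct, len 3
[9, 5, 5, 5] 2 distinct, len 4
[9, 5, 5, 5, 9] 2 distinct, len 5
[9, 5, 5, 5, 9, 5] 2 distinct, len 6
[5, 7] 2 distinct, len 2
Longest length with ≤2 distinct: 6.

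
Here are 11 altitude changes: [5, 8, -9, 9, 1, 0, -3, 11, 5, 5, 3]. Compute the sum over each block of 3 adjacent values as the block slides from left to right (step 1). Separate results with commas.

5 8 -9 → sum 4
8 -9 9 → sum 8
-9 9 1 → sum 1
9 1 0 → sum 10
1 0 -3 → sum -2
0 -3 11 → sum 8
-3 11 5 → sum 13
11 5 5 → sum 21
5 5 3 → sum 13

4, 8, 1, 10, -2, 8, 13, 21, 13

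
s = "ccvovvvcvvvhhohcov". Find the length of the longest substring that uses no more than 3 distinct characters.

[c] 1 distinct, len 1
[c, c] 1 distinct, len 2
[c, c, v] 2 distinct, len 3
[c, c, v, o] 3 distinct, len 4
[c, c, v, o, v] 3 distinct, len 5
[c, c, v, o, v, v] 3 distinct, len 6
[c, c, v, o, v, v, v] 3 distinct, len 7
[c, c, v, o, v, v, v, c] 3 distinct, len 8
[c, c, v, o, v, v, v, c, v] 3 distinct, len 9
[c, c, v, o, v, v, v, c, v, v] 3 distinct, len 10
[c, c, v, o, v, v, v, c, v, v, v] 3 distinct, len 11
[v, v, v, c, v, v, v, h] 3 distinct, len 8
[v, v, v, c, v, v, v, h, h] 3 distinct, len 9
[v, v, v, h, h, o] 3 distinct, len 6
[v, v, v, h, h, o, h] 3 distinct, len 7
[h, h, o, h, c] 3 distinct, len 5
[h, h, o, h, c, o] 3 distinct, len 6
[c, o, v] 3 distinct, len 3
Longest length with ≤3 distinct: 11.

11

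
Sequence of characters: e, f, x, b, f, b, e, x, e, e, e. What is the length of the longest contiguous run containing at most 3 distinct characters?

6

add e: window [e] (1 distinct), len 1
add f: window [e, f] (2 distinct), len 2
add x: window [e, f, x] (3 distinct), len 3
add b: window [f, x, b] (3 distinct), len 3
add f: window [f, x, b, f] (3 distinct), len 4
add b: window [f, x, b, f, b] (3 distinct), len 5
add e: window [b, f, b, e] (3 distinct), len 4
add x: window [b, e, x] (3 distinct), len 3
add e: window [b, e, x, e] (3 distinct), len 4
add e: window [b, e, x, e, e] (3 distinct), len 5
add e: window [b, e, x, e, e, e] (3 distinct), len 6
Longest length with ≤3 distinct: 6.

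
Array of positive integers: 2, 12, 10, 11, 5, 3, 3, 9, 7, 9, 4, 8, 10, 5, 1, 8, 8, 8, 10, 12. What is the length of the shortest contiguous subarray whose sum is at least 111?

Extend right; whenever the sum reaches 111, record the length and shrink from the left:
add 2: running sum 2 < 111
add 12: running sum 14 < 111
add 10: running sum 24 < 111
add 11: running sum 35 < 111
add 5: running sum 40 < 111
add 3: running sum 43 < 111
add 3: running sum 46 < 111
add 9: running sum 55 < 111
add 7: running sum 62 < 111
add 9: running sum 71 < 111
add 4: running sum 75 < 111
add 8: running sum 83 < 111
add 10: running sum 93 < 111
add 5: running sum 98 < 111
add 1: running sum 99 < 111
add 8: running sum 107 < 111
end 16: [12, 10, 11, 5, 3, 3, 9, 7, 9, 4, 8, 10, 5, 1, 8, 8] sum 113, len 16
end 17: [12, 10, 11, 5, 3, 3, 9, 7, 9, 4, 8, 10, 5, 1, 8, 8, 8] sum 121, len 17
end 18: [10, 11, 5, 3, 3, 9, 7, 9, 4, 8, 10, 5, 1, 8, 8, 8, 10] sum 119, len 17
end 19: [11, 5, 3, 3, 9, 7, 9, 4, 8, 10, 5, 1, 8, 8, 8, 10, 12] sum 121, len 17
Shortest qualifying length: 16.

16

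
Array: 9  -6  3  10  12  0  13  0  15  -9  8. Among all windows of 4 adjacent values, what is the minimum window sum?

Window sums for each of the 8 positions:
[9, -6, 3, 10] → sum 16
[-6, 3, 10, 12] → sum 19
[3, 10, 12, 0] → sum 25
[10, 12, 0, 13] → sum 35
[12, 0, 13, 0] → sum 25
[0, 13, 0, 15] → sum 28
[13, 0, 15, -9] → sum 19
[0, 15, -9, 8] → sum 14
Minimum of these is 14.

14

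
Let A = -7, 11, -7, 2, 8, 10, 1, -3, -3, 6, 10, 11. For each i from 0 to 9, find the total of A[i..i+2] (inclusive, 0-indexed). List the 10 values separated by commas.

-3, 6, 3, 20, 19, 8, -5, 0, 13, 27

Sliding a size-3 window across the 12 values:
-7 11 -7 → sum -3
11 -7 2 → sum 6
-7 2 8 → sum 3
2 8 10 → sum 20
8 10 1 → sum 19
10 1 -3 → sum 8
1 -3 -3 → sum -5
-3 -3 6 → sum 0
-3 6 10 → sum 13
6 10 11 → sum 27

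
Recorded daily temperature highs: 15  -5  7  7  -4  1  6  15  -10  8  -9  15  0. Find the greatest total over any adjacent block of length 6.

32

Each size-6 window and its sum:
[15, -5, 7, 7, -4, 1] → sum 21
[-5, 7, 7, -4, 1, 6] → sum 12
[7, 7, -4, 1, 6, 15] → sum 32
[7, -4, 1, 6, 15, -10] → sum 15
[-4, 1, 6, 15, -10, 8] → sum 16
[1, 6, 15, -10, 8, -9] → sum 11
[6, 15, -10, 8, -9, 15] → sum 25
[15, -10, 8, -9, 15, 0] → sum 19
Greatest of these is 32.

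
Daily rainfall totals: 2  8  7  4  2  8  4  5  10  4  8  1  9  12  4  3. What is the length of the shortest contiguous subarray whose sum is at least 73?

add 2: running sum 2 < 73
add 8: running sum 10 < 73
add 7: running sum 17 < 73
add 4: running sum 21 < 73
add 2: running sum 23 < 73
add 8: running sum 31 < 73
add 4: running sum 35 < 73
add 5: running sum 40 < 73
add 10: running sum 50 < 73
add 4: running sum 54 < 73
add 8: running sum 62 < 73
add 1: running sum 63 < 73
add 9: running sum 72 < 73
end 13: [7, 4, 2, 8, 4, 5, 10, 4, 8, 1, 9, 12] sum 74, len 12
end 14: [7, 4, 2, 8, 4, 5, 10, 4, 8, 1, 9, 12, 4] sum 78, len 13
end 15: [4, 2, 8, 4, 5, 10, 4, 8, 1, 9, 12, 4, 3] sum 74, len 13
Shortest qualifying length: 12.

12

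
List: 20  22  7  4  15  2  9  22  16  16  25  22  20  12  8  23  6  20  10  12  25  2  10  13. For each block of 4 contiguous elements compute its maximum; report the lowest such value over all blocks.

[20, 22, 7, 4] → max 22
[22, 7, 4, 15] → max 22
[7, 4, 15, 2] → max 15
[4, 15, 2, 9] → max 15
[15, 2, 9, 22] → max 22
[2, 9, 22, 16] → max 22
[9, 22, 16, 16] → max 22
[22, 16, 16, 25] → max 25
[16, 16, 25, 22] → max 25
[16, 25, 22, 20] → max 25
[25, 22, 20, 12] → max 25
[22, 20, 12, 8] → max 22
[20, 12, 8, 23] → max 23
[12, 8, 23, 6] → max 23
[8, 23, 6, 20] → max 23
[23, 6, 20, 10] → max 23
[6, 20, 10, 12] → max 20
[20, 10, 12, 25] → max 25
[10, 12, 25, 2] → max 25
[12, 25, 2, 10] → max 25
[25, 2, 10, 13] → max 25
Lowest of these is 15.

15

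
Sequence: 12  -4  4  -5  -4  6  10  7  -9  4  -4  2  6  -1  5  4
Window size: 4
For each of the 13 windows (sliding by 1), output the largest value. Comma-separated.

12, 4, 6, 10, 10, 10, 10, 7, 4, 6, 6, 6, 6

Sliding a size-4 window across the 16 values:
12 -4 4 -5 → max 12
-4 4 -5 -4 → max 4
4 -5 -4 6 → max 6
-5 -4 6 10 → max 10
-4 6 10 7 → max 10
6 10 7 -9 → max 10
10 7 -9 4 → max 10
7 -9 4 -4 → max 7
-9 4 -4 2 → max 4
4 -4 2 6 → max 6
-4 2 6 -1 → max 6
2 6 -1 5 → max 6
6 -1 5 4 → max 6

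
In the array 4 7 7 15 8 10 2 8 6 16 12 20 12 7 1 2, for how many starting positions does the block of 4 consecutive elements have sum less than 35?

4 7 7 15 → sum 33  < 35 ✓
7 7 15 8 → sum 37
7 15 8 10 → sum 40
15 8 10 2 → sum 35
8 10 2 8 → sum 28  < 35 ✓
10 2 8 6 → sum 26  < 35 ✓
2 8 6 16 → sum 32  < 35 ✓
8 6 16 12 → sum 42
6 16 12 20 → sum 54
16 12 20 12 → sum 60
12 20 12 7 → sum 51
20 12 7 1 → sum 40
12 7 1 2 → sum 22  < 35 ✓
5 windows satisfy the condition.

5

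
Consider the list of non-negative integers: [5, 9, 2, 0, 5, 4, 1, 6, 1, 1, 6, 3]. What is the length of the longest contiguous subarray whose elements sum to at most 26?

add 5: [5] sum 5, len 1
add 9: [5, 9] sum 14, len 2
add 2: [5, 9, 2] sum 16, len 3
add 0: [5, 9, 2, 0] sum 16, len 4
add 5: [5, 9, 2, 0, 5] sum 21, len 5
add 4: [5, 9, 2, 0, 5, 4] sum 25, len 6
add 1: [5, 9, 2, 0, 5, 4, 1] sum 26, len 7
add 6: [2, 0, 5, 4, 1, 6] sum 18, len 6
add 1: [2, 0, 5, 4, 1, 6, 1] sum 19, len 7
add 1: [2, 0, 5, 4, 1, 6, 1, 1] sum 20, len 8
add 6: [2, 0, 5, 4, 1, 6, 1, 1, 6] sum 26, len 9
add 3: [4, 1, 6, 1, 1, 6, 3] sum 22, len 7
Longest length seen: 9.

9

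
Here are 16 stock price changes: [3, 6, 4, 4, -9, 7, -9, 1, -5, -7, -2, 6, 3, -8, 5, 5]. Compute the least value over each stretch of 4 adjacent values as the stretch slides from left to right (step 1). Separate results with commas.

3 6 4 4 → min 3
6 4 4 -9 → min -9
4 4 -9 7 → min -9
4 -9 7 -9 → min -9
-9 7 -9 1 → min -9
7 -9 1 -5 → min -9
-9 1 -5 -7 → min -9
1 -5 -7 -2 → min -7
-5 -7 -2 6 → min -7
-7 -2 6 3 → min -7
-2 6 3 -8 → min -8
6 3 -8 5 → min -8
3 -8 5 5 → min -8

3, -9, -9, -9, -9, -9, -9, -7, -7, -7, -8, -8, -8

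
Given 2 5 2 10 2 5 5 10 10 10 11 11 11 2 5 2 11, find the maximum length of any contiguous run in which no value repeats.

3

[2] len 1
[2, 5] len 2
[5, 2] len 2
[5, 2, 10] len 3
[10, 2] len 2
[10, 2, 5] len 3
[5] len 1
[5, 10] len 2
[10] len 1
[10] len 1
[10, 11] len 2
[11] len 1
[11] len 1
[11, 2] len 2
[11, 2, 5] len 3
[5, 2] len 2
[5, 2, 11] len 3
Longest all-distinct length: 3.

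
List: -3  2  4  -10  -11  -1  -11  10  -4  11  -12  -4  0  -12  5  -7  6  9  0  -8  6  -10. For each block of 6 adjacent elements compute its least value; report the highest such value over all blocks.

(-3, 2, 4, -10, -11, -1) → min -11
(2, 4, -10, -11, -1, -11) → min -11
(4, -10, -11, -1, -11, 10) → min -11
(-10, -11, -1, -11, 10, -4) → min -11
(-11, -1, -11, 10, -4, 11) → min -11
(-1, -11, 10, -4, 11, -12) → min -12
(-11, 10, -4, 11, -12, -4) → min -12
(10, -4, 11, -12, -4, 0) → min -12
(-4, 11, -12, -4, 0, -12) → min -12
(11, -12, -4, 0, -12, 5) → min -12
(-12, -4, 0, -12, 5, -7) → min -12
(-4, 0, -12, 5, -7, 6) → min -12
(0, -12, 5, -7, 6, 9) → min -12
(-12, 5, -7, 6, 9, 0) → min -12
(5, -7, 6, 9, 0, -8) → min -8
(-7, 6, 9, 0, -8, 6) → min -8
(6, 9, 0, -8, 6, -10) → min -10
Highest of these is -8.

-8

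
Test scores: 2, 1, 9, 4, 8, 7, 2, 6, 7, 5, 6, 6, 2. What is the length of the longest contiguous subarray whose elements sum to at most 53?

10

[2] sum 2 len 1
[2, 1] sum 3 len 2
[2, 1, 9] sum 12 len 3
[2, 1, 9, 4] sum 16 len 4
[2, 1, 9, 4, 8] sum 24 len 5
[2, 1, 9, 4, 8, 7] sum 31 len 6
[2, 1, 9, 4, 8, 7, 2] sum 33 len 7
[2, 1, 9, 4, 8, 7, 2, 6] sum 39 len 8
[2, 1, 9, 4, 8, 7, 2, 6, 7] sum 46 len 9
[2, 1, 9, 4, 8, 7, 2, 6, 7, 5] sum 51 len 10
[4, 8, 7, 2, 6, 7, 5, 6] sum 45 len 8
[4, 8, 7, 2, 6, 7, 5, 6, 6] sum 51 len 9
[4, 8, 7, 2, 6, 7, 5, 6, 6, 2] sum 53 len 10
Longest length seen: 10.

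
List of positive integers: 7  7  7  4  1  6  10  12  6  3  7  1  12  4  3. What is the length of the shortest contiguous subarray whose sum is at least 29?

Extend right; whenever the sum reaches 29, record the length and shrink from the left:
add 7: running sum 7 < 29
add 7: running sum 14 < 29
add 7: running sum 21 < 29
add 4: running sum 25 < 29
add 1: running sum 26 < 29
add 6: shortest ending here [7, 7, 7, 4, 1, 6] sum 32, len 6
add 10: shortest ending here [7, 7, 4, 1, 6, 10] sum 35, len 6
add 12: shortest ending here [1, 6, 10, 12] sum 29, len 4
add 6: shortest ending here [6, 10, 12, 6] sum 34, len 4
add 3: shortest ending here [10, 12, 6, 3] sum 31, len 4
add 7: shortest ending here [10, 12, 6, 3, 7] sum 38, len 5
add 1: shortest ending here [12, 6, 3, 7, 1] sum 29, len 5
add 12: shortest ending here [6, 3, 7, 1, 12] sum 29, len 5
add 4: shortest ending here [6, 3, 7, 1, 12, 4] sum 33, len 6
add 3: shortest ending here [3, 7, 1, 12, 4, 3] sum 30, len 6
Shortest qualifying length: 4.

4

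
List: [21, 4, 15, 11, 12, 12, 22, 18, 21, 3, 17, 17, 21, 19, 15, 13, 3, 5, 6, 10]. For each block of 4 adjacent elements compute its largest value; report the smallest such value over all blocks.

10

Each size-4 window and its max:
[21, 4, 15, 11] → max 21
[4, 15, 11, 12] → max 15
[15, 11, 12, 12] → max 15
[11, 12, 12, 22] → max 22
[12, 12, 22, 18] → max 22
[12, 22, 18, 21] → max 22
[22, 18, 21, 3] → max 22
[18, 21, 3, 17] → max 21
[21, 3, 17, 17] → max 21
[3, 17, 17, 21] → max 21
[17, 17, 21, 19] → max 21
[17, 21, 19, 15] → max 21
[21, 19, 15, 13] → max 21
[19, 15, 13, 3] → max 19
[15, 13, 3, 5] → max 15
[13, 3, 5, 6] → max 13
[3, 5, 6, 10] → max 10
Smallest of these is 10.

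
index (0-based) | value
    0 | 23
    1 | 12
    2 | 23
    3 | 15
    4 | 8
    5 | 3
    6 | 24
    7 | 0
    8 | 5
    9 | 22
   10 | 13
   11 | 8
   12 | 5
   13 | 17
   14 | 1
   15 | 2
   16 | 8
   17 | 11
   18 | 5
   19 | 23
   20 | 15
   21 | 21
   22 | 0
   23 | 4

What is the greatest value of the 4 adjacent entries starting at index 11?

17

Elements at indices 11..14: 8, 5, 17, 1
max(8, 5, 17, 1) = 17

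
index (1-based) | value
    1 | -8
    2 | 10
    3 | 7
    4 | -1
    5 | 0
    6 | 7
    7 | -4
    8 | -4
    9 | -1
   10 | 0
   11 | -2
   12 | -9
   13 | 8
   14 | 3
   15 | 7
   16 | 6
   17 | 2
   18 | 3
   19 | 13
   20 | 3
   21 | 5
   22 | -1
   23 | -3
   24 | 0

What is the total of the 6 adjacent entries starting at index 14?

34

Elements at indices 14..19: 3, 7, 6, 2, 3, 13
sum(3, 7, 6, 2, 3, 13) = 34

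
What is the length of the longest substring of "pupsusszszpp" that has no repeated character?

[p] len 1
[p, u] len 2
[u, p] len 2
[u, p, s] len 3
[p, s, u] len 3
[u, s] len 2
[s] len 1
[s, z] len 2
[z, s] len 2
[s, z] len 2
[s, z, p] len 3
[p] len 1
Longest all-distinct length: 3.

3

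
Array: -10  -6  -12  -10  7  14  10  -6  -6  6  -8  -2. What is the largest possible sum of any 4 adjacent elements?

(-10, -6, -12, -10) → sum -38
(-6, -12, -10, 7) → sum -21
(-12, -10, 7, 14) → sum -1
(-10, 7, 14, 10) → sum 21
(7, 14, 10, -6) → sum 25
(14, 10, -6, -6) → sum 12
(10, -6, -6, 6) → sum 4
(-6, -6, 6, -8) → sum -14
(-6, 6, -8, -2) → sum -10
Largest of these is 25.

25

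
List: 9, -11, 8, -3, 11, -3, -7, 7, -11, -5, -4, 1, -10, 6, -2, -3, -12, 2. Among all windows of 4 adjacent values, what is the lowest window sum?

9 -11 8 -3 → sum 3
-11 8 -3 11 → sum 5
8 -3 11 -3 → sum 13
-3 11 -3 -7 → sum -2
11 -3 -7 7 → sum 8
-3 -7 7 -11 → sum -14
-7 7 -11 -5 → sum -16
7 -11 -5 -4 → sum -13
-11 -5 -4 1 → sum -19
-5 -4 1 -10 → sum -18
-4 1 -10 6 → sum -7
1 -10 6 -2 → sum -5
-10 6 -2 -3 → sum -9
6 -2 -3 -12 → sum -11
-2 -3 -12 2 → sum -15
Lowest of these is -19.

-19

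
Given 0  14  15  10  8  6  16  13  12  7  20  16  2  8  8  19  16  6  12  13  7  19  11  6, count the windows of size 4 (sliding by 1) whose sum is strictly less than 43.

6

0 14 15 10 → sum 39  < 43 ✓
14 15 10 8 → sum 47
15 10 8 6 → sum 39  < 43 ✓
10 8 6 16 → sum 40  < 43 ✓
8 6 16 13 → sum 43
6 16 13 12 → sum 47
16 13 12 7 → sum 48
13 12 7 20 → sum 52
12 7 20 16 → sum 55
7 20 16 2 → sum 45
20 16 2 8 → sum 46
16 2 8 8 → sum 34  < 43 ✓
2 8 8 19 → sum 37  < 43 ✓
8 8 19 16 → sum 51
8 19 16 6 → sum 49
19 16 6 12 → sum 53
16 6 12 13 → sum 47
6 12 13 7 → sum 38  < 43 ✓
12 13 7 19 → sum 51
13 7 19 11 → sum 50
7 19 11 6 → sum 43
6 windows satisfy the condition.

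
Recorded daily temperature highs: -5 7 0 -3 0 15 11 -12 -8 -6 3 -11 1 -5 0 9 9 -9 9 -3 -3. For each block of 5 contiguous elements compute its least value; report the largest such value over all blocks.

Window mins for each of the 17 positions:
(-5, 7, 0, -3, 0) → min -5
(7, 0, -3, 0, 15) → min -3
(0, -3, 0, 15, 11) → min -3
(-3, 0, 15, 11, -12) → min -12
(0, 15, 11, -12, -8) → min -12
(15, 11, -12, -8, -6) → min -12
(11, -12, -8, -6, 3) → min -12
(-12, -8, -6, 3, -11) → min -12
(-8, -6, 3, -11, 1) → min -11
(-6, 3, -11, 1, -5) → min -11
(3, -11, 1, -5, 0) → min -11
(-11, 1, -5, 0, 9) → min -11
(1, -5, 0, 9, 9) → min -5
(-5, 0, 9, 9, -9) → min -9
(0, 9, 9, -9, 9) → min -9
(9, 9, -9, 9, -3) → min -9
(9, -9, 9, -3, -3) → min -9
Largest of these is -3.

-3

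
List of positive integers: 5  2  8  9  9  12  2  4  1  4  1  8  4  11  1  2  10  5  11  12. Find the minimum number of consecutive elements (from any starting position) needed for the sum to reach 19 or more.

add 5: running sum 5 < 19
add 2: running sum 7 < 19
add 8: running sum 15 < 19
add 9: shortest ending here [2, 8, 9] sum 19, len 3
add 9: shortest ending here [8, 9, 9] sum 26, len 3
add 12: shortest ending here [9, 12] sum 21, len 2
add 2: shortest ending here [9, 12, 2] sum 23, len 3
add 4: shortest ending here [9, 12, 2, 4] sum 27, len 4
add 1: shortest ending here [12, 2, 4, 1] sum 19, len 4
add 4: shortest ending here [12, 2, 4, 1, 4] sum 23, len 5
add 1: shortest ending here [12, 2, 4, 1, 4, 1] sum 24, len 6
add 8: shortest ending here [2, 4, 1, 4, 1, 8] sum 20, len 6
add 4: shortest ending here [4, 1, 4, 1, 8, 4] sum 22, len 6
add 11: shortest ending here [8, 4, 11] sum 23, len 3
add 1: shortest ending here [8, 4, 11, 1] sum 24, len 4
add 2: shortest ending here [8, 4, 11, 1, 2] sum 26, len 5
add 10: shortest ending here [11, 1, 2, 10] sum 24, len 4
add 5: shortest ending here [11, 1, 2, 10, 5] sum 29, len 5
add 11: shortest ending here [10, 5, 11] sum 26, len 3
add 12: shortest ending here [11, 12] sum 23, len 2
Shortest qualifying length: 2.

2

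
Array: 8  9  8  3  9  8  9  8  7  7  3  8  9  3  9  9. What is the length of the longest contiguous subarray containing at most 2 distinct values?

add 8: window [8] (1 distinct), len 1
add 9: window [8, 9] (2 distinct), len 2
add 8: window [8, 9, 8] (2 distinct), len 3
add 3: window [8, 3] (2 distinct), len 2
add 9: window [3, 9] (2 distinct), len 2
add 8: window [9, 8] (2 distinct), len 2
add 9: window [9, 8, 9] (2 distinct), len 3
add 8: window [9, 8, 9, 8] (2 distinct), len 4
add 7: window [8, 7] (2 distinct), len 2
add 7: window [8, 7, 7] (2 distinct), len 3
add 3: window [7, 7, 3] (2 distinct), len 3
add 8: window [3, 8] (2 distinct), len 2
add 9: window [8, 9] (2 distinct), len 2
add 3: window [9, 3] (2 distinct), len 2
add 9: window [9, 3, 9] (2 distinct), len 3
add 9: window [9, 3, 9, 9] (2 distinct), len 4
Longest length with ≤2 distinct: 4.

4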